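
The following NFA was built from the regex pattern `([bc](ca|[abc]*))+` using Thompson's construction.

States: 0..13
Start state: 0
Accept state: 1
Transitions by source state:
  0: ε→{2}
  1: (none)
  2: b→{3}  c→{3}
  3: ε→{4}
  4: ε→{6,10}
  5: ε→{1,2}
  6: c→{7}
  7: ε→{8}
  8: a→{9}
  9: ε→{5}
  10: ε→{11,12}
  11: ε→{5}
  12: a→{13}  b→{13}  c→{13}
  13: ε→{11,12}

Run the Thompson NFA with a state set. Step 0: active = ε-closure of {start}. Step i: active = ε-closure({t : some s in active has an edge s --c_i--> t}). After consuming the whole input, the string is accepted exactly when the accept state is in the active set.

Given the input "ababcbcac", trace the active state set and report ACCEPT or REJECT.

initial (ε-close {0}): {0,2}
'a' @ 1: {}  — no active states
rest 'babcbcac' ignored (set empty)
final: {}; accept 1 not in set

Answer: REJECT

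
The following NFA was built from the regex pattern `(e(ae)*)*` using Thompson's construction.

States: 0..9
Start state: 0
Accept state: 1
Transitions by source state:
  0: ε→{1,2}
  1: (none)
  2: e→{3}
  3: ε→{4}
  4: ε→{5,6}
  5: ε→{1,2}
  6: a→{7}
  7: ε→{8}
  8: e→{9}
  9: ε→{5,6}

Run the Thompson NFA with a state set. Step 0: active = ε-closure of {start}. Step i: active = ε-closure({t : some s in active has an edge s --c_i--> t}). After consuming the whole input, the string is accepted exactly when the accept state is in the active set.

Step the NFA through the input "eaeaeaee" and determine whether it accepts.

start: ε-closure({0}) = {0,1,2}
'e' @ 1: {1,2,3,4,5,6}  ✓accept
'a' @ 2: {7,8}
'e' @ 3: {1,2,5,6,9}  ✓accept
'a' @ 4: {7,8}
'e' @ 5: {1,2,5,6,9}  ✓accept
'a' @ 6: {7,8}
'e' @ 7: {1,2,5,6,9}  ✓accept
'e' @ 8: {1,2,3,4,5,6}  ✓accept
final: {1,2,3,4,5,6}; accept 1 in set

Answer: ACCEPT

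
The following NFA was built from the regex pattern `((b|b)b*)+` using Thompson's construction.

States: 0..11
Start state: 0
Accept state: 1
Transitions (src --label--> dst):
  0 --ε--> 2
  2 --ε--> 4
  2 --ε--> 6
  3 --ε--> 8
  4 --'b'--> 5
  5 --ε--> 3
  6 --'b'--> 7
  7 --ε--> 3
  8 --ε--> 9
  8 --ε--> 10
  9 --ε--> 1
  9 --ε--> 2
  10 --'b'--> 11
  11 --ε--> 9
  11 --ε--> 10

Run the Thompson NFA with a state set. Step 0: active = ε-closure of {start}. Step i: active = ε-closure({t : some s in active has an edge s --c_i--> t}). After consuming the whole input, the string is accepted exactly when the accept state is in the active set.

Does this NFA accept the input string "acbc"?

initial (ε-close {0}): {0,2,4,6}
'a' @ 1: {}  — dead — no transitions
rest 'cbc' ignored (set empty)
after full input: {}  (accept=1 not in)

Answer: REJECT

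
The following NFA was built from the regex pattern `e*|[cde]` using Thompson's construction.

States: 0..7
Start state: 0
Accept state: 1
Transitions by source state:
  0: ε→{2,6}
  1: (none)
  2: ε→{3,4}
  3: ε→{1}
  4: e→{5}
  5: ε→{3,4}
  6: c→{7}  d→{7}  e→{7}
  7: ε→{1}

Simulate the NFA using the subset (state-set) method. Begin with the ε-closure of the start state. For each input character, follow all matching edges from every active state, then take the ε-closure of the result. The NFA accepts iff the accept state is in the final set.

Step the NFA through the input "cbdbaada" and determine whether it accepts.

initial (ε-close {0}): {0,1,2,3,4,6}
'c' @ 1: {1,7}  [accepting]
'b' @ 2: {}  — dead — no transitions
rest 'dbaada' ignored (set empty)
end set {} — state 1 not in

Answer: REJECT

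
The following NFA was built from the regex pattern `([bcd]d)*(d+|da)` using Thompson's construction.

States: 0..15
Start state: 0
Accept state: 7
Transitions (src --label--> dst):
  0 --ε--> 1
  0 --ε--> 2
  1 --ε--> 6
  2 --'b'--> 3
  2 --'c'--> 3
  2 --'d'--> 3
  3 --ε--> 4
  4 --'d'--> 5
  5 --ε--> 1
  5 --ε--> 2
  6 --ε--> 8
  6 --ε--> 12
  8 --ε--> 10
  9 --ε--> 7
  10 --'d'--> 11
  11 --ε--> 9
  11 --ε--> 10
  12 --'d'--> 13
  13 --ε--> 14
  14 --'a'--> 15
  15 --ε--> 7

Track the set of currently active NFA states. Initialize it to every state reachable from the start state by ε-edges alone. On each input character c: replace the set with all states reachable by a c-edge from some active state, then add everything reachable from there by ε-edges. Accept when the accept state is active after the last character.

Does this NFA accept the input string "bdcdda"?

S₀ = ε-closure({0}) = {0,1,2,6,8,10,12}
'b' @ 1: {3,4}
'd' @ 2: {1,2,5,6,8,10,12}
'c' @ 3: {3,4}
'd' @ 4: {1,2,5,6,8,10,12}
'd' @ 5: {3,4,7,9,10,11,13,14}  [accepting]
'a' @ 6: {7,15}  [accepting]
final: {7,15}; accept 7 in set

Answer: ACCEPT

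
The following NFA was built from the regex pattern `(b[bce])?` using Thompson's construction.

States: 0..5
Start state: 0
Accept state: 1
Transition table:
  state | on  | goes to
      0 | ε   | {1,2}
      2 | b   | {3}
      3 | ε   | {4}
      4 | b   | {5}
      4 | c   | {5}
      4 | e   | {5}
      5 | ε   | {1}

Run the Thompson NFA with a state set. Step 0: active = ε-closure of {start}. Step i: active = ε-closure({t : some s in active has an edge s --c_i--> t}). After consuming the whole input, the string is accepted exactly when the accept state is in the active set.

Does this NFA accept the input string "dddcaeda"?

S₀ = ε-closure({0}) = {0,1,2}
'd' @ 1: {}  — state set empty
rest 'ddcaeda' ignored (set empty)
final: {}; accept 1 not in set

Answer: REJECT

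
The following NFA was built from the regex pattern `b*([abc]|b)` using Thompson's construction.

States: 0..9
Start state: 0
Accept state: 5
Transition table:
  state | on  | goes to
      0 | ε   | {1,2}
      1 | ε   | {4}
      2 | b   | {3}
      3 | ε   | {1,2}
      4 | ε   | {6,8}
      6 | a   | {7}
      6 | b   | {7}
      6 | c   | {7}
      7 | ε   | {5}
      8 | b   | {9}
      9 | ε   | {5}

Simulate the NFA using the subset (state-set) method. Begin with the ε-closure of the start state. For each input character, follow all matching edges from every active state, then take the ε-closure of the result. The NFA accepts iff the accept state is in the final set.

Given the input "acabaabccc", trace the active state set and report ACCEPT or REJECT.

Answer: REJECT

Derivation:
start: ε-closure({0}) = {0,1,2,4,6,8}
'a' @ 1: {5,7}  [accepting]
'c' @ 2: {}  — no active states
rest 'abaabccc' ignored (set empty)
end set {} — state 5 not in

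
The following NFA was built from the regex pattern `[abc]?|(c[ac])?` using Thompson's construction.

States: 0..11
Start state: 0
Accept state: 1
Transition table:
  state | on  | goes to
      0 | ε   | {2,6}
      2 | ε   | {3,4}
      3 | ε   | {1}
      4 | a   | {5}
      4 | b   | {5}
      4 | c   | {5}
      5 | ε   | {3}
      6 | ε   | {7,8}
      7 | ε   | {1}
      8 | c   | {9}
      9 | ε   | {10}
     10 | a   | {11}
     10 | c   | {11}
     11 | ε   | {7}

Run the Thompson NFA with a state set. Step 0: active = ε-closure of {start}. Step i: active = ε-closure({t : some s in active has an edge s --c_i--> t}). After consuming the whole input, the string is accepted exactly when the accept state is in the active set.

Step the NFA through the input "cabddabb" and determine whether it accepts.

Answer: REJECT

Steps:
S₀ = ε-closure({0}) = {0,1,2,3,4,6,7,8}
'c' @ 1: {1,3,5,9,10}  [accepting]
'a' @ 2: {1,7,11}  [accepting]
'b' @ 3: {}  — state set empty
rest 'ddabb' ignored (set empty)
end set {} — state 1 not in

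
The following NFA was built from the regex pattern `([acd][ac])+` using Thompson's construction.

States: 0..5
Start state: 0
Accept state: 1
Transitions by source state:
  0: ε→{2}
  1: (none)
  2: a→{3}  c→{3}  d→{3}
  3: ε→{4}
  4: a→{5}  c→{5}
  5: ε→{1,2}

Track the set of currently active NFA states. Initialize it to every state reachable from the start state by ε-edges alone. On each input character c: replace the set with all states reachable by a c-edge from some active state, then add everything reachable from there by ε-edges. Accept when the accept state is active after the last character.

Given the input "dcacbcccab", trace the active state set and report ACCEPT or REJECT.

initial (ε-close {0}): {0,2}
'd' @ 1: {3,4}
'c' @ 2: {1,2,5}  [accepting]
'a' @ 3: {3,4}
'c' @ 4: {1,2,5}  [accepting]
'b' @ 5: {}  — dead — no transitions
rest 'cccab' ignored (set empty)
final: {}; accept 1 not in set

Answer: REJECT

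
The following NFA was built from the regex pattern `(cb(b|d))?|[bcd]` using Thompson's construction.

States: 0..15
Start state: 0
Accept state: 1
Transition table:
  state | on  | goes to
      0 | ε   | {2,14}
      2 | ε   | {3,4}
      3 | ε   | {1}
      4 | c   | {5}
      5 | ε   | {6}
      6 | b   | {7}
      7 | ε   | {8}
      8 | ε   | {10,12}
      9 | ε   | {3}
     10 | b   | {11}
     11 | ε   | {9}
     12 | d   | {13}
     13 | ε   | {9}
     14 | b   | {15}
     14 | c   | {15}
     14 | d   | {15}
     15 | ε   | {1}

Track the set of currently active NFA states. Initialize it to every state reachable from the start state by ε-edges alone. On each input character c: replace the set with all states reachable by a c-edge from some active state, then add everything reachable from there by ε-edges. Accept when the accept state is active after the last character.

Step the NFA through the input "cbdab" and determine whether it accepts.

initial (ε-close {0}): {0,1,2,3,4,14}
'c' @ 1: {1,5,6,15}  (accept∈set)
'b' @ 2: {7,8,10,12}
'd' @ 3: {1,3,9,13}  (accept∈set)
'a' @ 4: {}  — state set empty
rest 'b' ignored (set empty)
end set {} — state 1 not in

Answer: REJECT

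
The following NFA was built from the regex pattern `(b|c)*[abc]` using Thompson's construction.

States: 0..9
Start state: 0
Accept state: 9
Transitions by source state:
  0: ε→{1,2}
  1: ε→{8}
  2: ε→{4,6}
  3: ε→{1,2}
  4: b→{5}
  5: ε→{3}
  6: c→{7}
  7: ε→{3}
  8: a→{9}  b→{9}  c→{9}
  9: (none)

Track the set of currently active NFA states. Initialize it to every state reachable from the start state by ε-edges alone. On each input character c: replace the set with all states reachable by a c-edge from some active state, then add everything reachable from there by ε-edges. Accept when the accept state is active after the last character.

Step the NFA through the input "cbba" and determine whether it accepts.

S₀ = ε-closure({0}) = {0,1,2,4,6,8}
'c' @ 1: {1,2,3,4,6,7,8,9}  (accept∈set)
'b' @ 2: {1,2,3,4,5,6,8,9}  (accept∈set)
'b' @ 3: {1,2,3,4,5,6,8,9}  (accept∈set)
'a' @ 4: {9}  (accept∈set)
end set {9} — state 9 in

Answer: ACCEPT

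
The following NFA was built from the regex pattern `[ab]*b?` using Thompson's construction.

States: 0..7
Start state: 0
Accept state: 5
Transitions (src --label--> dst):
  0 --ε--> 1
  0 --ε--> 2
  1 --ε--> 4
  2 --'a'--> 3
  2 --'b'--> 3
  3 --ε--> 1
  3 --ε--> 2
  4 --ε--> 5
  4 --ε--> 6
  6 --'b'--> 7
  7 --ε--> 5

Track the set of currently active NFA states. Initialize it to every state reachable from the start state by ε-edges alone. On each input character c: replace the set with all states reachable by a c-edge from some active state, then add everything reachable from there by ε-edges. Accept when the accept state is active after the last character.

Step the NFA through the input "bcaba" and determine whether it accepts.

Answer: REJECT

Steps:
S₀ = ε-closure({0}) = {0,1,2,4,5,6}
'b' @ 1: {1,2,3,4,5,6,7}  (accept∈set)
'c' @ 2: {}  — state set empty
rest 'aba' ignored (set empty)
after full input: {}  (accept=5 not in)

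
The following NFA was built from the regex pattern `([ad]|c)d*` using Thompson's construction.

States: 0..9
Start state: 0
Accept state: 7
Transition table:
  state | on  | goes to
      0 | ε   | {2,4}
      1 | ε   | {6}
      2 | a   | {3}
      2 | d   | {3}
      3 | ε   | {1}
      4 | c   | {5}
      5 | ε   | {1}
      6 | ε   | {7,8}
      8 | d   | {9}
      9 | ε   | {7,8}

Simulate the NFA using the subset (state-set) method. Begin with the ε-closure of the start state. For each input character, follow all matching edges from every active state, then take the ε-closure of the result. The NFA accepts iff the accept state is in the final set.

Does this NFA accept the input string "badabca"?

Answer: REJECT

Trace:
initial (ε-close {0}): {0,2,4}
'b' @ 1: {}  — no active states
rest 'adabca' ignored (set empty)
end set {} — state 7 not in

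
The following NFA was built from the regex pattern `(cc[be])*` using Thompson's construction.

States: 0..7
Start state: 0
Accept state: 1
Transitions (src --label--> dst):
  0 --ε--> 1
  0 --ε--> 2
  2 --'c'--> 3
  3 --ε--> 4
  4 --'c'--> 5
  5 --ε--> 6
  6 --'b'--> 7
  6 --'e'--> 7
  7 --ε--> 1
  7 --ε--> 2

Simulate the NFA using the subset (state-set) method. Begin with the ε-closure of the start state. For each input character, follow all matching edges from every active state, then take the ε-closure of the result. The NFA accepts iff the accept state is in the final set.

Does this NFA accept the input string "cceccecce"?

S₀ = ε-closure({0}) = {0,1,2}
'c' @ 1: {3,4}
'c' @ 2: {5,6}
'e' @ 3: {1,2,7}  [accepting]
'c' @ 4: {3,4}
'c' @ 5: {5,6}
'e' @ 6: {1,2,7}  [accepting]
'c' @ 7: {3,4}
'c' @ 8: {5,6}
'e' @ 9: {1,2,7}  [accepting]
final: {1,2,7}; accept 1 in set

Answer: ACCEPT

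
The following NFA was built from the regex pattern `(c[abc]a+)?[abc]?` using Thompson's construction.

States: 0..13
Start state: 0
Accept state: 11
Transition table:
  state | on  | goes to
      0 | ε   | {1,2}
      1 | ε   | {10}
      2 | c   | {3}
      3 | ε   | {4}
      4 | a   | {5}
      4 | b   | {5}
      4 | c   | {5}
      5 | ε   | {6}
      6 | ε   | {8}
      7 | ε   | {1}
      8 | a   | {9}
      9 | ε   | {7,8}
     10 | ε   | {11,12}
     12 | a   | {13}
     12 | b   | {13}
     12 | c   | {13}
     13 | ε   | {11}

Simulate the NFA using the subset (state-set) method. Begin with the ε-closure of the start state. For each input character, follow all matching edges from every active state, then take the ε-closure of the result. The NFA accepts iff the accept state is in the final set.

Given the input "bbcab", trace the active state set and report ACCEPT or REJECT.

Answer: REJECT

Derivation:
initial (ε-close {0}): {0,1,2,10,11,12}
'b' @ 1: {11,13}  (accept∈set)
'b' @ 2: {}  — state set empty
rest 'cab' ignored (set empty)
final: {}; accept 11 not in set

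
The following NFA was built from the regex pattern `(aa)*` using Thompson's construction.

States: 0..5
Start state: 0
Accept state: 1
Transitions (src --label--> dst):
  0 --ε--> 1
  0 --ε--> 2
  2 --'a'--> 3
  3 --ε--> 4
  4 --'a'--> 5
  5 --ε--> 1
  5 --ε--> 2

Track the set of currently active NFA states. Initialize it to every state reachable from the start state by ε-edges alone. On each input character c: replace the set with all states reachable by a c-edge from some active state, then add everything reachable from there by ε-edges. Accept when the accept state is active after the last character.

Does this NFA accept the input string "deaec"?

Answer: REJECT

Steps:
S₀ = ε-closure({0}) = {0,1,2}
'd' @ 1: {}  — state set empty
rest 'eaec' ignored (set empty)
after full input: {}  (accept=1 not in)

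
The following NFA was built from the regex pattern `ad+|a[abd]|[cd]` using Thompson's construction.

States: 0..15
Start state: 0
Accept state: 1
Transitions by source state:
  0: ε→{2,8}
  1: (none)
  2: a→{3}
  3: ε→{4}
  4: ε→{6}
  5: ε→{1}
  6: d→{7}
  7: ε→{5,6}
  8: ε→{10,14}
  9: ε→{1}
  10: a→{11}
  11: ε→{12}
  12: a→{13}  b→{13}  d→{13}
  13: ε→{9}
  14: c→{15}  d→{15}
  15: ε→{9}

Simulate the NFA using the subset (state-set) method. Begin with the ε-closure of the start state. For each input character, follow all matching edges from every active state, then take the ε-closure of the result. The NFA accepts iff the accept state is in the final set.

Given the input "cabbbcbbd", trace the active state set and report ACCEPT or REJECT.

Answer: REJECT

Steps:
start: ε-closure({0}) = {0,2,8,10,14}
'c' @ 1: {1,9,15}  ✓accept
'a' @ 2: {}  — dead — no transitions
rest 'bbbcbbd' ignored (set empty)
end set {} — state 1 not in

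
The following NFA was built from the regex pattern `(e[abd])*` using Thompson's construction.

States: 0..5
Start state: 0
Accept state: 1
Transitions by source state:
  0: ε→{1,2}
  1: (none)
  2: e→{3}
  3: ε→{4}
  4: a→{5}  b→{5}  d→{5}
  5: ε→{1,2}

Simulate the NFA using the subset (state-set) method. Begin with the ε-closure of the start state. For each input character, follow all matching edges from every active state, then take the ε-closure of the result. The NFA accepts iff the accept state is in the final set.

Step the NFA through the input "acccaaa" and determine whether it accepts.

S₀ = ε-closure({0}) = {0,1,2}
'a' @ 1: {}  — state set empty
rest 'cccaaa' ignored (set empty)
end set {} — state 1 not in

Answer: REJECT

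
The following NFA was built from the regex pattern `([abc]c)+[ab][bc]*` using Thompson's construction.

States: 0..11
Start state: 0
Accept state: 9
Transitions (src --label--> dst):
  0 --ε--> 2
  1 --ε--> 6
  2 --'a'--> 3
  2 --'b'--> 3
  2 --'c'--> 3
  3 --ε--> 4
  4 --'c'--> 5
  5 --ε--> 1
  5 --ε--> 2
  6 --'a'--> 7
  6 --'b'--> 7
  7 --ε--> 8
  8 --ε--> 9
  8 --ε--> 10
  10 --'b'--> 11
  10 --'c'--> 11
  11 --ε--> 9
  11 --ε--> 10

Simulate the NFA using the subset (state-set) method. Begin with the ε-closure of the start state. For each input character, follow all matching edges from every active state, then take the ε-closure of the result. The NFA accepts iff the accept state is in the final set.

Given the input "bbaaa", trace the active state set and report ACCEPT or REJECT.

Answer: REJECT

Derivation:
initial (ε-close {0}): {0,2}
'b' @ 1: {3,4}
'b' @ 2: {}  — no active states
rest 'aaa' ignored (set empty)
after full input: {}  (accept=9 not in)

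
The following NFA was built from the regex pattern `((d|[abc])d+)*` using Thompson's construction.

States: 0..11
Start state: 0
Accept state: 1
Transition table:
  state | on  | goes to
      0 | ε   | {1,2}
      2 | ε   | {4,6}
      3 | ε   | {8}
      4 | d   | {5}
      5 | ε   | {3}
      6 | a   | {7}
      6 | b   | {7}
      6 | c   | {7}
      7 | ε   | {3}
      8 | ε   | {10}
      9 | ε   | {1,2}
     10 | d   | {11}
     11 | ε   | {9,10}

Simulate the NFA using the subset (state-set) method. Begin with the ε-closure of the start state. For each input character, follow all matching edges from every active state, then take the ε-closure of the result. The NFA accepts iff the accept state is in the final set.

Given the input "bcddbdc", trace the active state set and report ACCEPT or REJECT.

initial (ε-close {0}): {0,1,2,4,6}
'b' @ 1: {3,7,8,10}
'c' @ 2: {}  — dead — no transitions
rest 'ddbdc' ignored (set empty)
after full input: {}  (accept=1 not in)

Answer: REJECT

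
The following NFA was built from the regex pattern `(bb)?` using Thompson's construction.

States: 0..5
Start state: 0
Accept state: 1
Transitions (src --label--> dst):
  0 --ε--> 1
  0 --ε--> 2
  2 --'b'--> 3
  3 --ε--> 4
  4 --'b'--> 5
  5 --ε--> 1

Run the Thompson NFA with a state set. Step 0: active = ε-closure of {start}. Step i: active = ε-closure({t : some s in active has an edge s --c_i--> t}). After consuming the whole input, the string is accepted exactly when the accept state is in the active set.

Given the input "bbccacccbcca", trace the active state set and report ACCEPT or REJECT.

S₀ = ε-closure({0}) = {0,1,2}
'b' @ 1: {3,4}
'b' @ 2: {1,5}  [accepting]
'c' @ 3: {}  — dead — no transitions
rest 'cacccbcca' ignored (set empty)
end set {} — state 1 not in

Answer: REJECT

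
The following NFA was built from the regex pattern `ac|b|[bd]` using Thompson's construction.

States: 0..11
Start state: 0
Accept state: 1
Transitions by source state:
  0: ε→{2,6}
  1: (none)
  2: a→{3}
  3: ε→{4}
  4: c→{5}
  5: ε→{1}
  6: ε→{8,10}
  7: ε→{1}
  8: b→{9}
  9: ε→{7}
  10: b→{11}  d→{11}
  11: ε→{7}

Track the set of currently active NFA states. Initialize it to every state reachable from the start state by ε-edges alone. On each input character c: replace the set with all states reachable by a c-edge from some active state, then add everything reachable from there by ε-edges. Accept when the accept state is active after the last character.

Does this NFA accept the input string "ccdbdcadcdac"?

start: ε-closure({0}) = {0,2,6,8,10}
'c' @ 1: {}  — no active states
rest 'cdbdcadcdac' ignored (set empty)
end set {} — state 1 not in

Answer: REJECT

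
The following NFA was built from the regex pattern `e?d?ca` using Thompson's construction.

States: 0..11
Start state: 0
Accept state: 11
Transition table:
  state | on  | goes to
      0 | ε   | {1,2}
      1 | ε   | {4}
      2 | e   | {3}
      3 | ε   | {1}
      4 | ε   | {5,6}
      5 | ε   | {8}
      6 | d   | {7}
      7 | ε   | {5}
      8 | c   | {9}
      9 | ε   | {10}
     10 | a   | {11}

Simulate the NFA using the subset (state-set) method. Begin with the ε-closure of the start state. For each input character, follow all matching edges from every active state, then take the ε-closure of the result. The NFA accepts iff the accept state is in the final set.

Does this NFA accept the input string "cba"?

start: ε-closure({0}) = {0,1,2,4,5,6,8}
'c' @ 1: {9,10}
'b' @ 2: {}  — dead — no transitions
rest 'a' ignored (set empty)
after full input: {}  (accept=11 not in)

Answer: REJECT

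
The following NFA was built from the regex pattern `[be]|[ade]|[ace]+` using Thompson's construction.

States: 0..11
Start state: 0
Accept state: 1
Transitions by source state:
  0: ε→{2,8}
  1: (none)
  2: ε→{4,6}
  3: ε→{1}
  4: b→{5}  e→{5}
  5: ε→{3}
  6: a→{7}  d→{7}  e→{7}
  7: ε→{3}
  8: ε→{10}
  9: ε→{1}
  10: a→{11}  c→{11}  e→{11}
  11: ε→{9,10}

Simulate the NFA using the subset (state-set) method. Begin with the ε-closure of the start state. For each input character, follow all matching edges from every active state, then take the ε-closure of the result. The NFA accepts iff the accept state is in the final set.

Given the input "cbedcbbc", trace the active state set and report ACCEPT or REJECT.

Answer: REJECT

Trace:
start: ε-closure({0}) = {0,2,4,6,8,10}
'c' @ 1: {1,9,10,11}  [accepting]
'b' @ 2: {}  — state set empty
rest 'edcbbc' ignored (set empty)
after full input: {}  (accept=1 not in)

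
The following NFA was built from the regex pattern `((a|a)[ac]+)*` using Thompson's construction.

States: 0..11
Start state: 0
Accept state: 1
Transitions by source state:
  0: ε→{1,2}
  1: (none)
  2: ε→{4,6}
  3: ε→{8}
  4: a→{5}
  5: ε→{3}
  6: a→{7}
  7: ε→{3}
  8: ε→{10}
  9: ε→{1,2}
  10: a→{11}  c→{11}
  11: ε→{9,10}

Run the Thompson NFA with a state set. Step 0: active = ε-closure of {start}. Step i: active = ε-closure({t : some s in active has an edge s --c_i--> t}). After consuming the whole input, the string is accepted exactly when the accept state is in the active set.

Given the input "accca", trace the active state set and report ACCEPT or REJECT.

Answer: ACCEPT

Steps:
start: ε-closure({0}) = {0,1,2,4,6}
'a' @ 1: {3,5,7,8,10}
'c' @ 2: {1,2,4,6,9,10,11}  [accepting]
'c' @ 3: {1,2,4,6,9,10,11}  [accepting]
'c' @ 4: {1,2,4,6,9,10,11}  [accepting]
'a' @ 5: {1,2,3,4,5,6,7,8,9,10,11}  [accepting]
end set {1,2,3,4,5,6,7,8,9,10,11} — state 1 in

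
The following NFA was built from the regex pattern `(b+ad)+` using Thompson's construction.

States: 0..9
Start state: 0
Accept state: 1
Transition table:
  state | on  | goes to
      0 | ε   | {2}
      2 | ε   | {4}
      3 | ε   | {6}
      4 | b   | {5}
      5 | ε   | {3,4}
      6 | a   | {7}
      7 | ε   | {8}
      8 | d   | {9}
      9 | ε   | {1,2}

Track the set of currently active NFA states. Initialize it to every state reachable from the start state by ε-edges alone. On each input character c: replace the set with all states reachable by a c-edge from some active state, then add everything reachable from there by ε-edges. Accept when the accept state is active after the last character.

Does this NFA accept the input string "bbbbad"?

initial (ε-close {0}): {0,2,4}
'b' @ 1: {3,4,5,6}
'b' @ 2: {3,4,5,6}
'b' @ 3: {3,4,5,6}
'b' @ 4: {3,4,5,6}
'a' @ 5: {7,8}
'd' @ 6: {1,2,4,9}  [accepting]
final: {1,2,4,9}; accept 1 in set

Answer: ACCEPT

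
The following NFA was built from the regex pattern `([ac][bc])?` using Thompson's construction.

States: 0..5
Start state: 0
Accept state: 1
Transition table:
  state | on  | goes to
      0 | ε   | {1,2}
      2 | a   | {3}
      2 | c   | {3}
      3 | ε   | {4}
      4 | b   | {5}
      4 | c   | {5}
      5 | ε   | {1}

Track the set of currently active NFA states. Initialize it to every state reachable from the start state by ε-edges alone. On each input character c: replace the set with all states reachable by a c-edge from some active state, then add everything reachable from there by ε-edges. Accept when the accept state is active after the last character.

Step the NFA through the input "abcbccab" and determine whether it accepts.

initial (ε-close {0}): {0,1,2}
'a' @ 1: {3,4}
'b' @ 2: {1,5}  [accepting]
'c' @ 3: {}  — state set empty
rest 'bccab' ignored (set empty)
after full input: {}  (accept=1 not in)

Answer: REJECT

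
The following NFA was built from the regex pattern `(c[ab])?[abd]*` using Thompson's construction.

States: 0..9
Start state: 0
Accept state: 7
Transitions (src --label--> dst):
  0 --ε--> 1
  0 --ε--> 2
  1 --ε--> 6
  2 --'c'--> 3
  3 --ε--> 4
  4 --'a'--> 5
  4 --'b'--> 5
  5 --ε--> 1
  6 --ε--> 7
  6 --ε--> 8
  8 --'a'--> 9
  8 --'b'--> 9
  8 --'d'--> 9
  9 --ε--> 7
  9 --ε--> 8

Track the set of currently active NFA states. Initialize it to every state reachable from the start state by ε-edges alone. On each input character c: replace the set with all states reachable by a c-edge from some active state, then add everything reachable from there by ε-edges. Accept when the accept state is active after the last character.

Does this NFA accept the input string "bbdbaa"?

Answer: ACCEPT

Trace:
start: ε-closure({0}) = {0,1,2,6,7,8}
'b' @ 1: {7,8,9}  ✓accept
'b' @ 2: {7,8,9}  ✓accept
'd' @ 3: {7,8,9}  ✓accept
'b' @ 4: {7,8,9}  ✓accept
'a' @ 5: {7,8,9}  ✓accept
'a' @ 6: {7,8,9}  ✓accept
after full input: {7,8,9}  (accept=7 in)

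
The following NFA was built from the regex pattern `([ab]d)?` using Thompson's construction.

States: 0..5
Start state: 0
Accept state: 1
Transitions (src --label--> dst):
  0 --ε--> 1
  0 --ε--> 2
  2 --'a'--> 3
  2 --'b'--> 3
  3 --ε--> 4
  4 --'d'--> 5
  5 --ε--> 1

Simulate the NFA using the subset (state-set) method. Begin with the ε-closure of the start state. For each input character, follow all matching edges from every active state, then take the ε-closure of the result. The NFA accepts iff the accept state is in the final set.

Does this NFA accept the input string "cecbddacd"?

Answer: REJECT

Steps:
initial (ε-close {0}): {0,1,2}
'c' @ 1: {}  — state set empty
rest 'ecbddacd' ignored (set empty)
end set {} — state 1 not in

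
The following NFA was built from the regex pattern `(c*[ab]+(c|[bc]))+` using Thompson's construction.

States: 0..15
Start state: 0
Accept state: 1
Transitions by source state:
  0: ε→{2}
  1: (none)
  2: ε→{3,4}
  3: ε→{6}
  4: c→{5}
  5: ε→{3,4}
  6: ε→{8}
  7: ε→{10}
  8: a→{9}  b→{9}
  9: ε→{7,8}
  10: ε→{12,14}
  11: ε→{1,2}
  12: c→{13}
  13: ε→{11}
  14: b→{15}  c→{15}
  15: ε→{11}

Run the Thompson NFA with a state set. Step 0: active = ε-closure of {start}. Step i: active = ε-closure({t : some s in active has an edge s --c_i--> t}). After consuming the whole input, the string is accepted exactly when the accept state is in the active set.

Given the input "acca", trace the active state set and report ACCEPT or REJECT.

S₀ = ε-closure({0}) = {0,2,3,4,6,8}
'a' @ 1: {7,8,9,10,12,14}
'c' @ 2: {1,2,3,4,6,8,11,13,15}  ✓accept
'c' @ 3: {3,4,5,6,8}
'a' @ 4: {7,8,9,10,12,14}
final: {7,8,9,10,12,14}; accept 1 not in set

Answer: REJECT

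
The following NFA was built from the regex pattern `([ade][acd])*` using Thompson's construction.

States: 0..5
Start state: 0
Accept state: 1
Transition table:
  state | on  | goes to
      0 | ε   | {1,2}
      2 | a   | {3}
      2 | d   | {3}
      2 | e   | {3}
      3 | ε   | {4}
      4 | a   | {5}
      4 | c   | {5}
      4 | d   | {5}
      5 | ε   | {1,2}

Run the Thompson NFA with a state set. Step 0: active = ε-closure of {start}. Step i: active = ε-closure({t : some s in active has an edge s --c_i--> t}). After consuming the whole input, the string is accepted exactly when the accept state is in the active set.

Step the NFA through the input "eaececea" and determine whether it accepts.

Answer: ACCEPT

Trace:
initial (ε-close {0}): {0,1,2}
'e' @ 1: {3,4}
'a' @ 2: {1,2,5}  (accept∈set)
'e' @ 3: {3,4}
'c' @ 4: {1,2,5}  (accept∈set)
'e' @ 5: {3,4}
'c' @ 6: {1,2,5}  (accept∈set)
'e' @ 7: {3,4}
'a' @ 8: {1,2,5}  (accept∈set)
after full input: {1,2,5}  (accept=1 in)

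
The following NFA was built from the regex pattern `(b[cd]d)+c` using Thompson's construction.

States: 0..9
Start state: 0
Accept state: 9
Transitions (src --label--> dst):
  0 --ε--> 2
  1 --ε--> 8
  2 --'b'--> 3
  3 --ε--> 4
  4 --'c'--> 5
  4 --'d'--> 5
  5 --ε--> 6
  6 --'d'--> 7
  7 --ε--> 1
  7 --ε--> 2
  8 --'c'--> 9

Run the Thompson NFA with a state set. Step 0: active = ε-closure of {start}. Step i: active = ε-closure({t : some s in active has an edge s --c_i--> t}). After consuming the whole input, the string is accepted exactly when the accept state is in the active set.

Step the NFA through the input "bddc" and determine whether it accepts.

start: ε-closure({0}) = {0,2}
'b' @ 1: {3,4}
'd' @ 2: {5,6}
'd' @ 3: {1,2,7,8}
'c' @ 4: {9}  (accept∈set)
final: {9}; accept 9 in set

Answer: ACCEPT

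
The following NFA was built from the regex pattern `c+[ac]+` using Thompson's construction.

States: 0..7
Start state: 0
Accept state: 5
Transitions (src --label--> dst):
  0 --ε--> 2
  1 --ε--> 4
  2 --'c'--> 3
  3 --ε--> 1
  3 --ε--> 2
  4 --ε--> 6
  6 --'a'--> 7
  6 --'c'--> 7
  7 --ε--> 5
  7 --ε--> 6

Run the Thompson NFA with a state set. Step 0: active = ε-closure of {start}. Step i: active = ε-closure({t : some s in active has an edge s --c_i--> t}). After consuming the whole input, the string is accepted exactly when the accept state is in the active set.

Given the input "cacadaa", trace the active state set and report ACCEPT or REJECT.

start: ε-closure({0}) = {0,2}
'c' @ 1: {1,2,3,4,6}
'a' @ 2: {5,6,7}  ✓accept
'c' @ 3: {5,6,7}  ✓accept
'a' @ 4: {5,6,7}  ✓accept
'd' @ 5: {}  — dead — no transitions
rest 'aa' ignored (set empty)
final: {}; accept 5 not in set

Answer: REJECT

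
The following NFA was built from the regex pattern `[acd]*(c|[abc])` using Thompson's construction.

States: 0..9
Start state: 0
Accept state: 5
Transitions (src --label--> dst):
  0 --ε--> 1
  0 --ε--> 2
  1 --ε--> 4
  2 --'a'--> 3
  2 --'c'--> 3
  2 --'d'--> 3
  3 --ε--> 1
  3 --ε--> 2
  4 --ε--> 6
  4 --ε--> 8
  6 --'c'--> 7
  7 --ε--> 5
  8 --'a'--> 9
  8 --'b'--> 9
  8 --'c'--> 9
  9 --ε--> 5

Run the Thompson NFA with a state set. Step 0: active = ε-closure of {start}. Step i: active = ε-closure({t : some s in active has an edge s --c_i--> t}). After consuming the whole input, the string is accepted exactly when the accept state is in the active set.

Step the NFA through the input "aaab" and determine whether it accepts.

Answer: ACCEPT

Derivation:
initial (ε-close {0}): {0,1,2,4,6,8}
'a' @ 1: {1,2,3,4,5,6,8,9}  [accepting]
'a' @ 2: {1,2,3,4,5,6,8,9}  [accepting]
'a' @ 3: {1,2,3,4,5,6,8,9}  [accepting]
'b' @ 4: {5,9}  [accepting]
after full input: {5,9}  (accept=5 in)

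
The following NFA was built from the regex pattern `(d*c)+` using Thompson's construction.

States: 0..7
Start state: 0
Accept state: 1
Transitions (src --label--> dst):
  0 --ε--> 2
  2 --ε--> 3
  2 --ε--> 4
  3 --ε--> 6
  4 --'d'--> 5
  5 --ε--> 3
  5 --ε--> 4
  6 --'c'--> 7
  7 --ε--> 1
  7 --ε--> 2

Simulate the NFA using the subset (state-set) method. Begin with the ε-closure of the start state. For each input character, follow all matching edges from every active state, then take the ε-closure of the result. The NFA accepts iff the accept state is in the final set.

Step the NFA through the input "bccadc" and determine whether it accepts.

Answer: REJECT

Steps:
start: ε-closure({0}) = {0,2,3,4,6}
'b' @ 1: {}  — no active states
rest 'ccadc' ignored (set empty)
end set {} — state 1 not in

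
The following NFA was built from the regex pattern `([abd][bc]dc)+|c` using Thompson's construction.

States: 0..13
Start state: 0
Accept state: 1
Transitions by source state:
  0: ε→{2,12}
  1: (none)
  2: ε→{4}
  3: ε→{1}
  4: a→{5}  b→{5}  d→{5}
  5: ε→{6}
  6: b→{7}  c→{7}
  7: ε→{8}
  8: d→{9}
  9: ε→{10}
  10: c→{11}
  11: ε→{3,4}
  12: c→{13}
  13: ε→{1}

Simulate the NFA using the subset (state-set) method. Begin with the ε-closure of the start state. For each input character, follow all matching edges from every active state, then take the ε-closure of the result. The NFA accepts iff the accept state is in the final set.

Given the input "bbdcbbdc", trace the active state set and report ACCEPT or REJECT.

start: ε-closure({0}) = {0,2,4,12}
'b' @ 1: {5,6}
'b' @ 2: {7,8}
'd' @ 3: {9,10}
'c' @ 4: {1,3,4,11}  ✓accept
'b' @ 5: {5,6}
'b' @ 6: {7,8}
'd' @ 7: {9,10}
'c' @ 8: {1,3,4,11}  ✓accept
after full input: {1,3,4,11}  (accept=1 in)

Answer: ACCEPT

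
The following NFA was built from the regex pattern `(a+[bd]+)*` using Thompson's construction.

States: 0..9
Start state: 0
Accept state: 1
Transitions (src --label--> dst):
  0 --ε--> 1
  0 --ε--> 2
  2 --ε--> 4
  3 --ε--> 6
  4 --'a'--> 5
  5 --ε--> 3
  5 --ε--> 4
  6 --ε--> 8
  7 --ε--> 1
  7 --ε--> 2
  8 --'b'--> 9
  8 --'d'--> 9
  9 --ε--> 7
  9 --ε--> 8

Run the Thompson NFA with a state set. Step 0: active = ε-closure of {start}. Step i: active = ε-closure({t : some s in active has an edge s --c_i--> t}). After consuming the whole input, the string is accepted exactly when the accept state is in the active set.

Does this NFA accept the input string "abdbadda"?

S₀ = ε-closure({0}) = {0,1,2,4}
'a' @ 1: {3,4,5,6,8}
'b' @ 2: {1,2,4,7,8,9}  (accept∈set)
'd' @ 3: {1,2,4,7,8,9}  (accept∈set)
'b' @ 4: {1,2,4,7,8,9}  (accept∈set)
'a' @ 5: {3,4,5,6,8}
'd' @ 6: {1,2,4,7,8,9}  (accept∈set)
'd' @ 7: {1,2,4,7,8,9}  (accept∈set)
'a' @ 8: {3,4,5,6,8}
after full input: {3,4,5,6,8}  (accept=1 not in)

Answer: REJECT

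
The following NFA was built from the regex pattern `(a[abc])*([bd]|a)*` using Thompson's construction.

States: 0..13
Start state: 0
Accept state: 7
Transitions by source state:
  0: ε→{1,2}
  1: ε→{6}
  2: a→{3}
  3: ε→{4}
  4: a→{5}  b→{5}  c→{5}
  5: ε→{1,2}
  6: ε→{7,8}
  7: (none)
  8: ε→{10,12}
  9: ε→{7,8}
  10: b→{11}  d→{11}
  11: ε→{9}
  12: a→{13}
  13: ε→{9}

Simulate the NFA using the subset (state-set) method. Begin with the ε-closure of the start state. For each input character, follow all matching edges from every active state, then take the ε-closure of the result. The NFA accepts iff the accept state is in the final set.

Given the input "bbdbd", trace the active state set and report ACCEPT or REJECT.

S₀ = ε-closure({0}) = {0,1,2,6,7,8,10,12}
'b' @ 1: {7,8,9,10,11,12}  [accepting]
'b' @ 2: {7,8,9,10,11,12}  [accepting]
'd' @ 3: {7,8,9,10,11,12}  [accepting]
'b' @ 4: {7,8,9,10,11,12}  [accepting]
'd' @ 5: {7,8,9,10,11,12}  [accepting]
after full input: {7,8,9,10,11,12}  (accept=7 in)

Answer: ACCEPT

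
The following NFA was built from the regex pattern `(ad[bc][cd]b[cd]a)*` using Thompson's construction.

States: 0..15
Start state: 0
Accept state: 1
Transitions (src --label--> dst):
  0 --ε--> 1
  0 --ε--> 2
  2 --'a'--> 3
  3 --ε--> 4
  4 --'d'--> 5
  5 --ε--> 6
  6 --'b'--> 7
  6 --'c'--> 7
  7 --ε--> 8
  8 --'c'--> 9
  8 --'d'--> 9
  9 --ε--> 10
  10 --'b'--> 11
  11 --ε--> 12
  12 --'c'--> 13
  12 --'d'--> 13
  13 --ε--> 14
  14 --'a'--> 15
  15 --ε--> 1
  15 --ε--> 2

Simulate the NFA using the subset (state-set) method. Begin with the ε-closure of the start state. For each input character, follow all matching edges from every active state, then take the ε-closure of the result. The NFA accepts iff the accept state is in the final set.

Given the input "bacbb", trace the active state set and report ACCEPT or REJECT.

S₀ = ε-closure({0}) = {0,1,2}
'b' @ 1: {}  — dead — no transitions
rest 'acbb' ignored (set empty)
after full input: {}  (accept=1 not in)

Answer: REJECT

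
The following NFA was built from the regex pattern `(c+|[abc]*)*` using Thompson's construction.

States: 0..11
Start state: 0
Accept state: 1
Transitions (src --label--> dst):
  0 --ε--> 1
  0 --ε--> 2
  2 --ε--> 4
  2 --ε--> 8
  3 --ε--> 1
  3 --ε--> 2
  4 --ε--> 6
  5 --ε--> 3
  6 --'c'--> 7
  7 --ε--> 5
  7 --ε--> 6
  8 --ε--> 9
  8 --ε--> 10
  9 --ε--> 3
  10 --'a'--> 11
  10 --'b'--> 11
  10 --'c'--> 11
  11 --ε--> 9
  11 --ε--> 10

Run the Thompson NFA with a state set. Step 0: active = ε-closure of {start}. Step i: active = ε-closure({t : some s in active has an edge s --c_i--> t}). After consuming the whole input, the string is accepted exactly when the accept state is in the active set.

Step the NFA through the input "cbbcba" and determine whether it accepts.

S₀ = ε-closure({0}) = {0,1,2,3,4,6,8,9,10}
'c' @ 1: {1,2,3,4,5,6,7,8,9,10,11}  ✓accept
'b' @ 2: {1,2,3,4,6,8,9,10,11}  ✓accept
'b' @ 3: {1,2,3,4,6,8,9,10,11}  ✓accept
'c' @ 4: {1,2,3,4,5,6,7,8,9,10,11}  ✓accept
'b' @ 5: {1,2,3,4,6,8,9,10,11}  ✓accept
'a' @ 6: {1,2,3,4,6,8,9,10,11}  ✓accept
end set {1,2,3,4,6,8,9,10,11} — state 1 in

Answer: ACCEPT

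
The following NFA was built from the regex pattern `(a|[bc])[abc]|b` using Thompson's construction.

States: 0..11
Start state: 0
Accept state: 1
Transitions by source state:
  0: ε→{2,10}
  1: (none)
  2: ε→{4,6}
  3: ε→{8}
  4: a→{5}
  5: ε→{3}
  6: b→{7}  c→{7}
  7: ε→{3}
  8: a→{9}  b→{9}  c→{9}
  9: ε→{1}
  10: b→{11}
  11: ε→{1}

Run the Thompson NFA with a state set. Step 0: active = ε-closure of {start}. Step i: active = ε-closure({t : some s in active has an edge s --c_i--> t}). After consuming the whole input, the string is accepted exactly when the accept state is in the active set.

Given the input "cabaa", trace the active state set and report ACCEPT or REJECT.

start: ε-closure({0}) = {0,2,4,6,10}
'c' @ 1: {3,7,8}
'a' @ 2: {1,9}  (accept∈set)
'b' @ 3: {}  — no active states
rest 'aa' ignored (set empty)
end set {} — state 1 not in

Answer: REJECT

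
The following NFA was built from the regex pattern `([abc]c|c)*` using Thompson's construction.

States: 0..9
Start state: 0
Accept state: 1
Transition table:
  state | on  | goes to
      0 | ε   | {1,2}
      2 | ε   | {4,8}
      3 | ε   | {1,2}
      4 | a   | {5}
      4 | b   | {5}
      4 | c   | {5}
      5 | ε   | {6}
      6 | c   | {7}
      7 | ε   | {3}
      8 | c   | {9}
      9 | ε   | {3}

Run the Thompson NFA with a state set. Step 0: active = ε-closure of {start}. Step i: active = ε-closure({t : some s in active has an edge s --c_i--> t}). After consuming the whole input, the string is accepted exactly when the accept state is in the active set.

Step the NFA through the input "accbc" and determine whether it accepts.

start: ε-closure({0}) = {0,1,2,4,8}
'a' @ 1: {5,6}
'c' @ 2: {1,2,3,4,7,8}  [accepting]
'c' @ 3: {1,2,3,4,5,6,8,9}  [accepting]
'b' @ 4: {5,6}
'c' @ 5: {1,2,3,4,7,8}  [accepting]
final: {1,2,3,4,7,8}; accept 1 in set

Answer: ACCEPT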